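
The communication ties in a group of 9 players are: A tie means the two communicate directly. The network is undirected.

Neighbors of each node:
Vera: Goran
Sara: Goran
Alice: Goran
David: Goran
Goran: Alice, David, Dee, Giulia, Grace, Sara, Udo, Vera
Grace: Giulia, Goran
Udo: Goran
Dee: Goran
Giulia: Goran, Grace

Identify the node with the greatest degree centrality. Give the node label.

Degrees — Alice:1, David:1, Dee:1, Giulia:2, Goran:8, Grace:2, Sara:1, Udo:1, Vera:1.
The maximum is 8, attained only by Goran.

Goran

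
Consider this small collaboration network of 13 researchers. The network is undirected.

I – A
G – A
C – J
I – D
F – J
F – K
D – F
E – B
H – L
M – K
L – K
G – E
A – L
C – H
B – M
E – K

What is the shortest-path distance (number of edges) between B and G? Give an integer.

2

One shortest route is B – E – G, which uses 2 edges, and B and G are not directly tied, so nothing shorter exists. So d(B,G) = 2.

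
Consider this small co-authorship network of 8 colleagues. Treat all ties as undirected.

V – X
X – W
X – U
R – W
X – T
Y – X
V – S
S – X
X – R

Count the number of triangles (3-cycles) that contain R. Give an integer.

1

R's neighbors: W and X.
Neighbor pairs that are themselves tied: R–W–X. Each forms one triangle with R, for 1 in total.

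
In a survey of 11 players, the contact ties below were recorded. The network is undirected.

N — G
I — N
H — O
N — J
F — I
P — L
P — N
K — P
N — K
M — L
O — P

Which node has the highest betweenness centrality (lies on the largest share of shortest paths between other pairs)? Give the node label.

Unnormalized betweenness of each node: F:0, G:0, H:0, I:9, J:0, K:0, L:9, M:0, N:29, O:9, P:28.
N has the largest value, 29, making it the main broker — the node through which the most shortest paths run.

N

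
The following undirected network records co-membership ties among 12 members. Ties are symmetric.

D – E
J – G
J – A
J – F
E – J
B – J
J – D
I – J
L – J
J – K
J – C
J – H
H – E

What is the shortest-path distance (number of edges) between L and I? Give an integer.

2

One shortest route is L – J – I, which uses 2 edges, and L and I are not directly tied, so nothing shorter exists. So d(L,I) = 2.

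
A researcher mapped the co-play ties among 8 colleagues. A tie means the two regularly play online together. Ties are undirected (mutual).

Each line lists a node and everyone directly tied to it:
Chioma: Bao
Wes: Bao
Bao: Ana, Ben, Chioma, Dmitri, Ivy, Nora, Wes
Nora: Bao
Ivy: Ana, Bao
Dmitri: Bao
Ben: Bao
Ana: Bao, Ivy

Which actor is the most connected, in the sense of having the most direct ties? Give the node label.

Degrees — Ana:2, Bao:7, Ben:1, Chioma:1, Dmitri:1, Ivy:2, Nora:1, Wes:1.
The maximum is 7, attained only by Bao.

Bao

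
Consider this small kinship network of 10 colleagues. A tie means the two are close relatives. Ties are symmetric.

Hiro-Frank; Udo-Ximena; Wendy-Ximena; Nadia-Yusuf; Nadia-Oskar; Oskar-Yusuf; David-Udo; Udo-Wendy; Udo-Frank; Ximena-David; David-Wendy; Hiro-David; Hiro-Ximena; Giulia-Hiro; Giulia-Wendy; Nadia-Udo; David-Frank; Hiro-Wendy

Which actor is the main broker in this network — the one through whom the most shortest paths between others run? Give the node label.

Unnormalized betweenness of each node: David:5/3, Frank:1, Giulia:0, Hiro:8/3, Nadia:14, Oskar:0, Udo:56/3, Wendy:6, Ximena:1, Yusuf:0.
Udo has the largest value, 56/3, making it the main broker — the node through which the most shortest paths run.

Udo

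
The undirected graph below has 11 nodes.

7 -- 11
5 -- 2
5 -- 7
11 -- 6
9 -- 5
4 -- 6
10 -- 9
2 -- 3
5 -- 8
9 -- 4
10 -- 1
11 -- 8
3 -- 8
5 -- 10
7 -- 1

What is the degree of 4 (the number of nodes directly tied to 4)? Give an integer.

2

4 is directly tied to 6 and 9. That is 2 neighbors, so the degree of 4 is 2.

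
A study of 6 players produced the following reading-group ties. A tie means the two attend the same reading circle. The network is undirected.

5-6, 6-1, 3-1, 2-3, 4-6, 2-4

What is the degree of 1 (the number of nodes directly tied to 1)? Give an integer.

2

1 is directly tied to 3 and 6. That is 2 neighbors, so the degree of 1 is 2.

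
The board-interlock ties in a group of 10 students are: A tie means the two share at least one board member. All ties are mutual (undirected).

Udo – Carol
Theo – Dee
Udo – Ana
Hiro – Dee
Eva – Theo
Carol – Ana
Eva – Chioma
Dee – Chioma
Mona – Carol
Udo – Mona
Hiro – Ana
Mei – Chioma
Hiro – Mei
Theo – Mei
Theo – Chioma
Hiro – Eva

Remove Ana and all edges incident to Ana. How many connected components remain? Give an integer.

Without Ana, the remaining ties split the others into: {Carol, Mona, Udo}; {Chioma, Dee, Eva, Hiro, Mei, Theo}.
That's 2 separate components.

2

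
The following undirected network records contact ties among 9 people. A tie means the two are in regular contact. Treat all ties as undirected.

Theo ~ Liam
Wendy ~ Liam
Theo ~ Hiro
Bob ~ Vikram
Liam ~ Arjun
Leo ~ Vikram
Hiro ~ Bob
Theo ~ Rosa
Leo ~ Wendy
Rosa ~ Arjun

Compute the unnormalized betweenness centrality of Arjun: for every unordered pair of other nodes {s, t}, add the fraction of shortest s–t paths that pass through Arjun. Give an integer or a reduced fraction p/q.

3/2

Pairs whose geodesics pass through Arjun — Rosa–Liam: 1/2; Rosa–Wendy: 1/2; Rosa–Leo: 1/2.
All other pairs contribute 0.
Summing the contributions gives betweenness(Arjun) = 3/2.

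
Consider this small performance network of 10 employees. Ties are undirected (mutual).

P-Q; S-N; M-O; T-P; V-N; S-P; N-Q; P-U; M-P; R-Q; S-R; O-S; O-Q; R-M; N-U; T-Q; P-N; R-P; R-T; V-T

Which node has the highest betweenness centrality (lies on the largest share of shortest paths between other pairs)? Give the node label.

P

Unnormalized betweenness of each node: M:13/15, N:113/20, O:11/12, P:177/20, Q:39/10, R:9/4, S:67/30, T:3, U:0, V:1/3.
P has the largest value, 177/20, making it the main broker — the node through which the most shortest paths run.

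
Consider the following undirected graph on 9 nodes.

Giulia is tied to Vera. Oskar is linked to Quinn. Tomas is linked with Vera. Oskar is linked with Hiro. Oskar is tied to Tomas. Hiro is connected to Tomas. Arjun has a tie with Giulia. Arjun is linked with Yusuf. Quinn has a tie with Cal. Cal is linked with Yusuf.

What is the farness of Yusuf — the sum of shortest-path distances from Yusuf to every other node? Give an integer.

20

Distances from Yusuf: Arjun:1, Cal:1, Giulia:2, Hiro:4, Oskar:3, Quinn:2, Tomas:4, Vera:3.
Sum = 1 + 1 + 2 + 4 + 3 + 2 + 4 + 3 = 20.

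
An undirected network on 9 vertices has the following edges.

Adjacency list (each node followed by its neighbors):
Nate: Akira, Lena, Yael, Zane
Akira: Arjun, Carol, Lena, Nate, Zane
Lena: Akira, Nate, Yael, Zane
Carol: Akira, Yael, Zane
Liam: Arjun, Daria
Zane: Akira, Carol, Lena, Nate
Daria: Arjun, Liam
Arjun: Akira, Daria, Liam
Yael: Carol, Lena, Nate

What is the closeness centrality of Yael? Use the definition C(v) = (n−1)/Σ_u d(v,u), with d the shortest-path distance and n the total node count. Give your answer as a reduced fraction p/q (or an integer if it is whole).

4/9

Distances from Yael: Akira:2, Arjun:3, Carol:1, Daria:4, Lena:1, Liam:4, Nate:1, Zane:2. Sum = 18.
n = 9, so closeness = 8/18 = 4/9.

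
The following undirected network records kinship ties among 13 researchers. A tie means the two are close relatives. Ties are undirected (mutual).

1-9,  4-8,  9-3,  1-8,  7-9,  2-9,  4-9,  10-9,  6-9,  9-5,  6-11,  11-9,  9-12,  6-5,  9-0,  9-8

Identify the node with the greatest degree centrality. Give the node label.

Degrees — 0:1, 1:2, 2:1, 3:1, 4:2, 5:2, 6:3, 7:1, 8:3, 9:12, 10:1, 11:2, 12:1.
The maximum is 12, attained only by 9.

9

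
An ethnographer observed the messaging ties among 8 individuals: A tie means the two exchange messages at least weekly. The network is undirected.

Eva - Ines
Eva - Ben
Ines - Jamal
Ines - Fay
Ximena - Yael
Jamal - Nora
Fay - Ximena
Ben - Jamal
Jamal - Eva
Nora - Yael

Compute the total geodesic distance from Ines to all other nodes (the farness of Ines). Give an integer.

Distances from Ines: Ben:2, Eva:1, Fay:1, Jamal:1, Nora:2, Ximena:2, Yael:3.
Sum = 2 + 1 + 1 + 1 + 2 + 2 + 3 = 12.

12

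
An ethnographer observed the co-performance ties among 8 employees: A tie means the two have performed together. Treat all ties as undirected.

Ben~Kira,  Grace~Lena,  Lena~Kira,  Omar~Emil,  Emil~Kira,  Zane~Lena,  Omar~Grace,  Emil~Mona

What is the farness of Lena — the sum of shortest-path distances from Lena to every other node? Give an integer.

12

Distances from Lena: Ben:2, Emil:2, Grace:1, Kira:1, Mona:3, Omar:2, Zane:1.
Sum = 2 + 2 + 1 + 1 + 3 + 2 + 1 = 12.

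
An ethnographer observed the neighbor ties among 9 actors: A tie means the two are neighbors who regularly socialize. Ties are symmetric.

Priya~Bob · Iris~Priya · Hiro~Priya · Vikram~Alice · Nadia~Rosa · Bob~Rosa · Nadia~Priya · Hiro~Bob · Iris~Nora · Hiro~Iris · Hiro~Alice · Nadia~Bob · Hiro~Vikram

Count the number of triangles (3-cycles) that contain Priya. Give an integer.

Priya's neighbors: Bob, Hiro, Iris, and Nadia.
Neighbor pairs that are themselves tied: Priya–Bob–Hiro; Priya–Bob–Nadia; Priya–Hiro–Iris. Each forms one triangle with Priya, for 3 in total.

3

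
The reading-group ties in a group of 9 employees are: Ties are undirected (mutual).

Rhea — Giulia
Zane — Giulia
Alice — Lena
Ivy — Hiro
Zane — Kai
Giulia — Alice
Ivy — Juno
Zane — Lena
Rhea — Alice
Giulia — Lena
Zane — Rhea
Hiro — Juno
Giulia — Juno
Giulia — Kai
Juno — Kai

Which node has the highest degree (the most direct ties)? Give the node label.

Degrees — Alice:3, Giulia:6, Hiro:2, Ivy:2, Juno:4, Kai:3, Lena:3, Rhea:3, Zane:4.
The maximum is 6, attained only by Giulia.

Giulia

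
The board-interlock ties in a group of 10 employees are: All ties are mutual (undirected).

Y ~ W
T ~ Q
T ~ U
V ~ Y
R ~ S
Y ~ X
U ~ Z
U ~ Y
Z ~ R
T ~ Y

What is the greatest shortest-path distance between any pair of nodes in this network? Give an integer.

5

Eccentricity of each node (its greatest distance to any other): Q:5, R:4, S:5, T:4, U:3, V:5, W:5, X:5, Y:4, Z:3.
The maximum eccentricity is 5, realized for instance by the pair X–S via X – Y – U – Z – R – S. So the diameter is 5.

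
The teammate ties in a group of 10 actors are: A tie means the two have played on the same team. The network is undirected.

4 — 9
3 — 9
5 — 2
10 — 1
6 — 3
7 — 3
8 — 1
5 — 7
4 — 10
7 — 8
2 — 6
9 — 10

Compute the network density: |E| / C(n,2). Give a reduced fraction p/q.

4/15

There are 12 edges and 10 nodes, so the maximum possible is C(10,2) = 45.
Density = 12/45 = 4/15.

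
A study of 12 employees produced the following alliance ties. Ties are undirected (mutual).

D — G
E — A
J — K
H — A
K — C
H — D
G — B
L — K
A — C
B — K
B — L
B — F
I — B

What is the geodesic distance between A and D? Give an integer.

One shortest route is A – H – D, which uses 2 edges, and A and D are not directly tied, so nothing shorter exists. So d(A,D) = 2.

2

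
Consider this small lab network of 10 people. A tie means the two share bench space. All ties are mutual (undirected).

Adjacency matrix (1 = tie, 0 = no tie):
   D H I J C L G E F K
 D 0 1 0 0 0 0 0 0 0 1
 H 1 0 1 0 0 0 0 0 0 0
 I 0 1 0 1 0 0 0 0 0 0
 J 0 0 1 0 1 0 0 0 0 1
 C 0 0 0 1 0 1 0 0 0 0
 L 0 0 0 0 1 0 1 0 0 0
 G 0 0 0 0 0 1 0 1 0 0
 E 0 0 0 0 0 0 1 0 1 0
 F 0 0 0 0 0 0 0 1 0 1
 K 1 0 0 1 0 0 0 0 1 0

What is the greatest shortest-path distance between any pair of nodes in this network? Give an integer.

Eccentricity of each node (its greatest distance to any other): C:3, D:4, E:4, F:3, G:5, H:5, I:4, J:3, K:3, L:4.
The maximum eccentricity is 5, realized for instance by the pair H–G via H – I – J – C – L – G. So the diameter is 5.

5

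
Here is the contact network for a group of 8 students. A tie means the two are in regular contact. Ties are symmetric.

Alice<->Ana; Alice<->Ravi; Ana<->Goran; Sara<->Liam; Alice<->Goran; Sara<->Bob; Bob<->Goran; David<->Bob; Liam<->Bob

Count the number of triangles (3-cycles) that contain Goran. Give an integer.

1

Goran's neighbors: Alice, Ana, and Bob.
Neighbor pairs that are themselves tied: Goran–Alice–Ana. Each forms one triangle with Goran, for 1 in total.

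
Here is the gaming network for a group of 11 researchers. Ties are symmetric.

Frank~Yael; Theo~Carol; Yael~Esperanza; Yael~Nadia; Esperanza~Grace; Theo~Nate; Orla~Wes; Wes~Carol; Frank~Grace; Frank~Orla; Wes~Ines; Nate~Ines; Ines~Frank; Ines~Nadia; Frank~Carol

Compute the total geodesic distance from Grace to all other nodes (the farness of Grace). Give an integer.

Distances from Grace: Carol:2, Esperanza:1, Frank:1, Ines:2, Nadia:3, Nate:3, Orla:2, Theo:3, Wes:3, Yael:2.
Sum = 2 + 1 + 1 + 2 + 3 + 3 + 2 + 3 + 3 + 2 = 22.

22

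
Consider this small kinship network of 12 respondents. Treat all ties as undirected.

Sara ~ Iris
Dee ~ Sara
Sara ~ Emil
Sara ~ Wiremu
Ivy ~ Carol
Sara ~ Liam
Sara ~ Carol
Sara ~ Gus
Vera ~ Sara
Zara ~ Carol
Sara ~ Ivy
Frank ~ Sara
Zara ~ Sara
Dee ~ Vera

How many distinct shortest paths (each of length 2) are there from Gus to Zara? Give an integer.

The shortest distance is 2, and the only length-2 path is Gus–Sara–Zara. So there is exactly 1 shortest path.

1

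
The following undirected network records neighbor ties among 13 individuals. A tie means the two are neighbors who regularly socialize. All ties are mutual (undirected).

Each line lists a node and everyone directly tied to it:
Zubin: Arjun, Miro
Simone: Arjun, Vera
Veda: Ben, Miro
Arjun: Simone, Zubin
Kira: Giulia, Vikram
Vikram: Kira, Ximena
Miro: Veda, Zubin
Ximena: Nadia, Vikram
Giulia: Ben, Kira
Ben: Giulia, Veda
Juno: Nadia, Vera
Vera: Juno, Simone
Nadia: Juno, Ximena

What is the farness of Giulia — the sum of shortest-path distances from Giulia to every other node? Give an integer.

42

Distances from Giulia: Arjun:5, Ben:1, Juno:5, Kira:1, Miro:3, Nadia:4, Simone:6, Veda:2, Vera:6, Vikram:2, Ximena:3, Zubin:4.
Sum = 5 + 1 + 5 + 1 + 3 + 4 + 6 + 2 + 6 + 2 + 3 + 4 = 42.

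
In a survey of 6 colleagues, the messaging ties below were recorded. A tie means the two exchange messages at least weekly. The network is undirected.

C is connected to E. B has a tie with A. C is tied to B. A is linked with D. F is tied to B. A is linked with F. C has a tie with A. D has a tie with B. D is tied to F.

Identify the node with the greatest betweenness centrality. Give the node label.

Unnormalized betweenness of each node: A:2, B:2, C:4, D:0, E:0, F:0.
C has the largest value, 4, making it the main broker — the node through which the most shortest paths run.

C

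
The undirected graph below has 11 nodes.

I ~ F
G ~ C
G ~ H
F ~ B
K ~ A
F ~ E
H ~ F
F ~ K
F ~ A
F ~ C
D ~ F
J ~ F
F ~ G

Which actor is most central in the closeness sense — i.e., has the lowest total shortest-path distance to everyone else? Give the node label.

Farness (sum of distances to all others) for each node — A:18, B:19, C:18, D:19, E:19, F:10, G:17, H:18, I:19, J:19, K:18.
The smallest farness is 10, for F, so F has the highest closeness.

F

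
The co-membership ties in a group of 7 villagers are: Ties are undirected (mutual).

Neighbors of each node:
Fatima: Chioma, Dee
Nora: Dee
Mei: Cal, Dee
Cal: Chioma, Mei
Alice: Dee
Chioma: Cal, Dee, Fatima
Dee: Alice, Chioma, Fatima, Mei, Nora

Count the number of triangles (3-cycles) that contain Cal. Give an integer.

0

Cal's neighbors are Chioma and Mei, but none of them are tied to each other, so no triangle contains Cal.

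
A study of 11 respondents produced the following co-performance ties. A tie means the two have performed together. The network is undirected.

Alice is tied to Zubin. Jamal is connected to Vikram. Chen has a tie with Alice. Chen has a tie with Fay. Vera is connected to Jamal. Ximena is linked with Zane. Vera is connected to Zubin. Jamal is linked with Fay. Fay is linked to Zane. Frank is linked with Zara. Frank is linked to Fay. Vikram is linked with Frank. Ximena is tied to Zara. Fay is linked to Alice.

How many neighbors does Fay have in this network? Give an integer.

Fay is directly tied to Alice, Chen, Frank, Jamal, and Zane. That is 5 neighbors, so the degree of Fay is 5.

5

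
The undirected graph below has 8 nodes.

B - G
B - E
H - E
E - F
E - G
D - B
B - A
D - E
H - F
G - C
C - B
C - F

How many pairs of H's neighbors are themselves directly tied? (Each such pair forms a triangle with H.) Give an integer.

1

H's neighbors: E and F.
Neighbor pairs that are themselves tied: H–E–F. Each forms one triangle with H, for 1 in total.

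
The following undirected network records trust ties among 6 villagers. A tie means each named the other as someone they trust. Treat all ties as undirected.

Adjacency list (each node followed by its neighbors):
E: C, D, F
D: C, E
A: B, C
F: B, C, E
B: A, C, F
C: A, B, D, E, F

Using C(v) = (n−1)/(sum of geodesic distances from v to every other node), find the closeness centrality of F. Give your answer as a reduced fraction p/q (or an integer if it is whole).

5/7

Distances from F: A:2, B:1, C:1, D:2, E:1. Sum = 7.
n = 6, so closeness = 5/7.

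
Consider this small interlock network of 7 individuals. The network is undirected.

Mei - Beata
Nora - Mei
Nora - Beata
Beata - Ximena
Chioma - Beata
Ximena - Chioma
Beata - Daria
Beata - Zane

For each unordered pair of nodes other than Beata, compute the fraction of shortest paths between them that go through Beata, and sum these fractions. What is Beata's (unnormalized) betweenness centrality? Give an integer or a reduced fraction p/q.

13

Pairs whose geodesics pass through Beata — Mei–Zane: 1; Mei–Chioma: 1; Mei–Daria: 1; Mei–Ximena: 1; Zane–Chioma: 1; Zane–Nora: 1; Zane–Daria: 1; Zane–Ximena: 1; Chioma–Nora: 1; Chioma–Daria: 1; Nora–Daria: 1; Nora–Ximena: 1; Daria–Ximena: 1.
All other pairs contribute 0.
Summing the contributions gives betweenness(Beata) = 13.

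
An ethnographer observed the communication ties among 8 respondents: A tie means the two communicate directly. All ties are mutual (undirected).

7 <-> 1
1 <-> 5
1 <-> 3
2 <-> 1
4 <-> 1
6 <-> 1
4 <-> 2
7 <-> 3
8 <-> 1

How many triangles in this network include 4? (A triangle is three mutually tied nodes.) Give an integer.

1

4's neighbors: 1 and 2.
Neighbor pairs that are themselves tied: 4–1–2. Each forms one triangle with 4, for 1 in total.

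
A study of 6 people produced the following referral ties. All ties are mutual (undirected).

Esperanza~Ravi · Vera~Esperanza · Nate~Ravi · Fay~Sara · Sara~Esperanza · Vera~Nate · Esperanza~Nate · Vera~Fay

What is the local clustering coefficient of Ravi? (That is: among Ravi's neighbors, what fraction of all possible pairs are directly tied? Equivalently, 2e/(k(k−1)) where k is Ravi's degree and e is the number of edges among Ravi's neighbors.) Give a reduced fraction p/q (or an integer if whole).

1

Ravi's neighbors: Esperanza and Nate (k = 2).
Possible neighbor pairs: C(2,2) = 1. Edges among them: Esperanza–Nate → e = 1.
Clustering(Ravi) = 1/1.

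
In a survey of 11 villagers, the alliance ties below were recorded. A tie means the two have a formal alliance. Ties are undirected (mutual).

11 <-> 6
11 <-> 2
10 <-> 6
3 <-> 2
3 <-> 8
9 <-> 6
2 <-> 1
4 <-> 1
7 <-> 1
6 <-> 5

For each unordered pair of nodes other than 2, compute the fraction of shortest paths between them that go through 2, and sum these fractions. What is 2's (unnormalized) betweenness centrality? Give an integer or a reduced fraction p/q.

31

Pairs whose geodesics pass through 2 — 5–8: 1; 5–3: 1; 5–7: 1; 5–4: 1; 5–1: 1; 8–6: 1; 8–7: 1; 8–4: 1; 8–1: 1; 8–10: 1; 8–11: 1; 8–9: 1; 6–3: 1; 6–7: 1 … (+17 more pairs).
All other pairs contribute 0.
Summing the contributions gives betweenness(2) = 31.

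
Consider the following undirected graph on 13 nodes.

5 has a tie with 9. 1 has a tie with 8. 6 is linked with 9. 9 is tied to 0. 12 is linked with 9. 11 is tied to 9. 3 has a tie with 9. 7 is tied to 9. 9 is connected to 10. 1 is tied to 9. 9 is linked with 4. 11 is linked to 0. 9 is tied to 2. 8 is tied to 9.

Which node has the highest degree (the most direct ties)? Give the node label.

Degrees — 0:2, 1:2, 2:1, 3:1, 4:1, 5:1, 6:1, 7:1, 8:2, 9:12, 10:1, 11:2, 12:1.
The maximum is 12, attained only by 9.

9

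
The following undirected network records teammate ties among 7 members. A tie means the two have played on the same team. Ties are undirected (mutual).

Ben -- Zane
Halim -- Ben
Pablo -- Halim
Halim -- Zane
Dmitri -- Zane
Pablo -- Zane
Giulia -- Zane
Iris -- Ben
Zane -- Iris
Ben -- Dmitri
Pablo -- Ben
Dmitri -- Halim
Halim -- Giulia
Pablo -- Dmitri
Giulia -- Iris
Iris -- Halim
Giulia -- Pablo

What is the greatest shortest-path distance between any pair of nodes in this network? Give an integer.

2

Eccentricity of each node (its greatest distance to any other): Ben:2, Dmitri:2, Giulia:2, Halim:1, Iris:2, Pablo:2, Zane:1.
The maximum eccentricity is 2, realized for instance by the pair Giulia–Ben via Giulia – Zane – Ben. So the diameter is 2.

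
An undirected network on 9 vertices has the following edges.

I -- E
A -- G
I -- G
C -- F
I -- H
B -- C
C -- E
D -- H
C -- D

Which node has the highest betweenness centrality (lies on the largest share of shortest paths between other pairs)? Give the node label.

C

Unnormalized betweenness of each node: A:0, B:0, C:14, D:3, E:9, F:0, G:7, H:3, I:13.
C has the largest value, 14, making it the main broker — the node through which the most shortest paths run.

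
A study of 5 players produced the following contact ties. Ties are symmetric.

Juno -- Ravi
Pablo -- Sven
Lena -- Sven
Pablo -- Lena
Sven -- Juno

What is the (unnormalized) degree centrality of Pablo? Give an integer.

2

Pablo is directly tied to Lena and Sven. That is 2 neighbors, so the degree of Pablo is 2.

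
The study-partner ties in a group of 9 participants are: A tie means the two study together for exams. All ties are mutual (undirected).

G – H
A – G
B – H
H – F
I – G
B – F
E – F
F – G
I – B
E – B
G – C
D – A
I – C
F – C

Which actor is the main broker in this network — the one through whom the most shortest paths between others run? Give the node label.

G

Unnormalized betweenness of each node: A:7, B:7/3, C:1/3, D:0, E:0, F:13/2, G:40/3, H:1, I:3/2.
G has the largest value, 40/3, making it the main broker — the node through which the most shortest paths run.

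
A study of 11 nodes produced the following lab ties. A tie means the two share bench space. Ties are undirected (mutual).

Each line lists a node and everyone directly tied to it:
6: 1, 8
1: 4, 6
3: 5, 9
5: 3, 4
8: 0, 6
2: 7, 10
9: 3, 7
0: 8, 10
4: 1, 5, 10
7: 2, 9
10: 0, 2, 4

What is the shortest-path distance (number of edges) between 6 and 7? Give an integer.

5

One shortest route is 6 – 8 – 0 – 10 – 2 – 7, which uses 5 edges, and at distance 4 from 6 we only reach {2, 3}, which does not include 7. So d(6,7) = 5.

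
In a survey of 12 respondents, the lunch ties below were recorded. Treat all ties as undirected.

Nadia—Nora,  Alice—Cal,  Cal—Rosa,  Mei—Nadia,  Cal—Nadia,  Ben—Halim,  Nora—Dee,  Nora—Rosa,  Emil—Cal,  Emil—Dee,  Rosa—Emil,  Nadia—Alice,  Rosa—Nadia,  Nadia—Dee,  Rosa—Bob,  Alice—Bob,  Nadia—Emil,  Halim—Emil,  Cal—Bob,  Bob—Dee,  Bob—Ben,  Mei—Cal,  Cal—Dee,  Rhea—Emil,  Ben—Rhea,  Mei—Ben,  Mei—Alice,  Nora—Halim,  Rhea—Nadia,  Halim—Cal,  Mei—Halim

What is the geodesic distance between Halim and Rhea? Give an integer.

One shortest route is Halim – Emil – Rhea, which uses 2 edges, and Halim and Rhea are not directly tied, so nothing shorter exists. So d(Halim,Rhea) = 2.

2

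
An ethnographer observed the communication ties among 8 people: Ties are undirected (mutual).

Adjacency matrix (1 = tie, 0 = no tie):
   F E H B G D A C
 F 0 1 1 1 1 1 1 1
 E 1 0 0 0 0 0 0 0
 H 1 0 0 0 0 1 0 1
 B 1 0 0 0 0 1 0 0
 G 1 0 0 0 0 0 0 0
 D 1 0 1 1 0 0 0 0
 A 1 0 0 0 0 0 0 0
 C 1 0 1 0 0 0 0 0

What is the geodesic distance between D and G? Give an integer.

2

One shortest route is D – F – G, which uses 2 edges, and D and G are not directly tied, so nothing shorter exists. So d(D,G) = 2.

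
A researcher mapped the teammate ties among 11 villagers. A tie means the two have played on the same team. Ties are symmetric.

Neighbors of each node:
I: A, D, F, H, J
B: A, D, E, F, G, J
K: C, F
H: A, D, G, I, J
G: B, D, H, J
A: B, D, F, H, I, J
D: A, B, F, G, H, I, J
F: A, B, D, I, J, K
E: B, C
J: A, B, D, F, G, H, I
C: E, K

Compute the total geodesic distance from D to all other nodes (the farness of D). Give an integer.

Distances from D: A:1, B:1, C:3, E:2, F:1, G:1, H:1, I:1, J:1, K:2.
Sum = 1 + 1 + 3 + 2 + 1 + 1 + 1 + 1 + 1 + 2 = 14.

14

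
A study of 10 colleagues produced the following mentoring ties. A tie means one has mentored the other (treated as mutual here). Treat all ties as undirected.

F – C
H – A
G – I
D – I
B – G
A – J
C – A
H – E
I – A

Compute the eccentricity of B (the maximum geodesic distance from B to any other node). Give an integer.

Distances from B: A:3, C:4, D:3, E:5, F:5, G:1, H:4, I:2, J:4.
The largest is 5 (to E and F), so the eccentricity of B is 5.

5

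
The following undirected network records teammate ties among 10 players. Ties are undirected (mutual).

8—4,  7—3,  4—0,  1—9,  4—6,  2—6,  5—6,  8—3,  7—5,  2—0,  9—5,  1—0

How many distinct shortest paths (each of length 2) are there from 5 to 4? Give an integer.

1

The shortest distance is 2, and the only length-2 path is 5–6–4. So there is exactly 1 shortest path.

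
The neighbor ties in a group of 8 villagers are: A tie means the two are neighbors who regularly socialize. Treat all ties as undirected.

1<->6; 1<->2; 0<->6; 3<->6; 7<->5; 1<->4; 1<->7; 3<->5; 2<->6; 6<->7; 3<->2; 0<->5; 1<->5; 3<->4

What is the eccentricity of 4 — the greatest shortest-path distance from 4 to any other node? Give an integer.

Distances from 4: 0:3, 1:1, 2:2, 3:1, 5:2, 6:2, 7:2.
The largest is 3 (to 0), so the eccentricity of 4 is 3.

3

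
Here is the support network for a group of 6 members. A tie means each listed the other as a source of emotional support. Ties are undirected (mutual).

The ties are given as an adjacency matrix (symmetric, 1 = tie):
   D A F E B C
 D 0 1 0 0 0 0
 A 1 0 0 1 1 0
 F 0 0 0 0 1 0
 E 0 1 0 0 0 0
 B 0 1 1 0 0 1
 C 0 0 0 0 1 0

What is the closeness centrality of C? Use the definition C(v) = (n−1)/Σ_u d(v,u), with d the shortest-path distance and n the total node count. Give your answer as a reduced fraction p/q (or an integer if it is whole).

Distances from C: A:2, B:1, D:3, E:3, F:2. Sum = 11.
n = 6, so closeness = 5/11.

5/11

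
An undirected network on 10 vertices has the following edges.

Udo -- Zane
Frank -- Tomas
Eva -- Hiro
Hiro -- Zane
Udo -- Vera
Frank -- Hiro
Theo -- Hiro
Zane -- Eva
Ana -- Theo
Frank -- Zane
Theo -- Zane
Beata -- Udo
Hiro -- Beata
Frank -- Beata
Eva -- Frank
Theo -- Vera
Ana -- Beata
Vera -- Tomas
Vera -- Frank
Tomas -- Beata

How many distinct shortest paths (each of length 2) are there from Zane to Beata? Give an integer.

The shortest distance is 2. The length-2 paths are: Zane–Frank–Beata; Zane–Udo–Beata; Zane–Hiro–Beata.
That gives 3 distinct shortest paths.

3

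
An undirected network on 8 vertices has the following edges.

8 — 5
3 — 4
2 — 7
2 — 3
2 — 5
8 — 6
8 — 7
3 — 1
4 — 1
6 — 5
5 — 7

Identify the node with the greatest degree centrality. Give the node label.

Degrees — 1:2, 2:3, 3:3, 4:2, 5:4, 6:2, 7:3, 8:3.
The maximum is 4, attained only by 5.

5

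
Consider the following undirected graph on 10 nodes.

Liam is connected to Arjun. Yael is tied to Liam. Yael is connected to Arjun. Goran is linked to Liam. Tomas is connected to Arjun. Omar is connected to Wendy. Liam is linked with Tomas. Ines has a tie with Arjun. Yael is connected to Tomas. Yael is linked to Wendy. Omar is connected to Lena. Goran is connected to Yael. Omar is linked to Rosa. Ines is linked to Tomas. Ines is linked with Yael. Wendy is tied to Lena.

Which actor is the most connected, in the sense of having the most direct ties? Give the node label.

Yael

Degrees — Arjun:4, Goran:2, Ines:3, Lena:2, Liam:4, Omar:3, Rosa:1, Tomas:4, Wendy:3, Yael:6.
The maximum is 6, attained only by Yael.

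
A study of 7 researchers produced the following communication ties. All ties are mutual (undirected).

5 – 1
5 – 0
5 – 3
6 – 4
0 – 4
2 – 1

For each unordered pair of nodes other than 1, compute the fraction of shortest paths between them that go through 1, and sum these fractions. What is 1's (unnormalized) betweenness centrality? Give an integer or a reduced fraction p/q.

Pairs whose geodesics pass through 1 — 6–2: 1; 0–2: 1; 2–5: 1; 2–4: 1; 2–3: 1.
All other pairs contribute 0.
Summing the contributions gives betweenness(1) = 5.

5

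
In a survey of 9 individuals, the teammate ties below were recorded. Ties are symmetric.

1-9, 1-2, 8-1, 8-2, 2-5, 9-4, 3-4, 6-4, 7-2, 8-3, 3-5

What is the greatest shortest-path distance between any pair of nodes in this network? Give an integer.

Eccentricity of each node (its greatest distance to any other): 1:3, 2:4, 3:3, 4:4, 5:3, 6:5, 7:5, 8:3, 9:3.
The maximum eccentricity is 5, realized for instance by the pair 6–7 via 6 – 4 – 3 – 8 – 2 – 7. So the diameter is 5.

5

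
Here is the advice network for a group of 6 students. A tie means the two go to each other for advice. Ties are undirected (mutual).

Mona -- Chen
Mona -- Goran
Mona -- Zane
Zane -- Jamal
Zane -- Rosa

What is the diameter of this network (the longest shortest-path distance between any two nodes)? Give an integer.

3

Eccentricity of each node (its greatest distance to any other): Chen:3, Goran:3, Jamal:3, Mona:2, Rosa:3, Zane:2.
The maximum eccentricity is 3, realized for instance by the pair Jamal–Chen via Jamal – Zane – Mona – Chen. So the diameter is 3.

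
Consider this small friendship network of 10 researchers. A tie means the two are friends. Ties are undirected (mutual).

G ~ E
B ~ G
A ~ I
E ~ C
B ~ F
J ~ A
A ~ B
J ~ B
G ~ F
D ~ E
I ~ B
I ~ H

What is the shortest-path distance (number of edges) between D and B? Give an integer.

3

One shortest route is D – E – G – B, which uses 3 edges, and at distance 2 from D we only reach {C, G}, which does not include B. So d(D,B) = 3.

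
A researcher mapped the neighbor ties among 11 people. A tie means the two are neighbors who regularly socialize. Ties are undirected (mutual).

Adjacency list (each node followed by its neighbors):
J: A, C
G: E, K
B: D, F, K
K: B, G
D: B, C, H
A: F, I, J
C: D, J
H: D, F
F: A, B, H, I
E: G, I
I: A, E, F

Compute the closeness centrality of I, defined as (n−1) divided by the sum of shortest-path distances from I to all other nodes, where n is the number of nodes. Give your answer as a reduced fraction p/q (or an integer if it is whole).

1/2

Distances from I: A:1, B:2, C:3, D:3, E:1, F:1, G:2, H:2, J:2, K:3. Sum = 20.
n = 11, so closeness = 10/20 = 1/2.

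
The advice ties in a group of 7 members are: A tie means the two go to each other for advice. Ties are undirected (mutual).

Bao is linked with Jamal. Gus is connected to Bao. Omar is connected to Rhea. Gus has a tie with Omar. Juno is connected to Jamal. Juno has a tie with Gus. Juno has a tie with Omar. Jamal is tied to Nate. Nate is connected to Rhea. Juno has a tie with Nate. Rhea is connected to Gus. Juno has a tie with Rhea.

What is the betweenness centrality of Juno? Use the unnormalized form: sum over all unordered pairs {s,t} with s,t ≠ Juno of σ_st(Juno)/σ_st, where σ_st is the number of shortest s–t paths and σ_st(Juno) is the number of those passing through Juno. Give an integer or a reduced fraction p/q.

Pairs whose geodesics pass through Juno — Omar–Jamal: 1; Omar–Nate: 1/2; Jamal–Rhea: 1/2; Jamal–Gus: 1/2; Gus–Nate: 1/2.
All other pairs contribute 0.
Summing the contributions gives betweenness(Juno) = 3.

3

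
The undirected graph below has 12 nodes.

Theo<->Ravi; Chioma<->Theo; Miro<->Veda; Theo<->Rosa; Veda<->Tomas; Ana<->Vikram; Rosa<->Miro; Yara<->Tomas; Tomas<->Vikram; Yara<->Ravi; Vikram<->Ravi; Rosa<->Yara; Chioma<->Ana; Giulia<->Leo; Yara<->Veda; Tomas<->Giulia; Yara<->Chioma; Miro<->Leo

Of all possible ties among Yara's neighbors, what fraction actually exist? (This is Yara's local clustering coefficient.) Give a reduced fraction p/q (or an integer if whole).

1/10

Yara's neighbors: Chioma, Ravi, Rosa, Tomas, and Veda (k = 5).
Possible neighbor pairs: C(5,2) = 10. Edges among them: Tomas–Veda → e = 1.
Clustering(Yara) = 1/10.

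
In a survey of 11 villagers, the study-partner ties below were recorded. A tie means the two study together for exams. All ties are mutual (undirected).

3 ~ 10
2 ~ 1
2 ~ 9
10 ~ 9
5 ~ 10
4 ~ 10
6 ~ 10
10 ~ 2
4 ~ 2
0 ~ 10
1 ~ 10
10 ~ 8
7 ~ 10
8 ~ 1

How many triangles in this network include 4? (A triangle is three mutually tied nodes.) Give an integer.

1

4's neighbors: 2 and 10.
Neighbor pairs that are themselves tied: 4–2–10. Each forms one triangle with 4, for 1 in total.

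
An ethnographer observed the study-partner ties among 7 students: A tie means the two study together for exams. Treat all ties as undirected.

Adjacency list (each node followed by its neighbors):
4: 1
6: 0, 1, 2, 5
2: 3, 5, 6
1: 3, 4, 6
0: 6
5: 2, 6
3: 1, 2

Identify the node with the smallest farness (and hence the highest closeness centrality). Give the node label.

Farness (sum of distances to all others) for each node — 0:13, 1:9, 2:10, 3:11, 4:14, 5:11, 6:8.
The smallest farness is 8, for 6, so 6 has the highest closeness.

6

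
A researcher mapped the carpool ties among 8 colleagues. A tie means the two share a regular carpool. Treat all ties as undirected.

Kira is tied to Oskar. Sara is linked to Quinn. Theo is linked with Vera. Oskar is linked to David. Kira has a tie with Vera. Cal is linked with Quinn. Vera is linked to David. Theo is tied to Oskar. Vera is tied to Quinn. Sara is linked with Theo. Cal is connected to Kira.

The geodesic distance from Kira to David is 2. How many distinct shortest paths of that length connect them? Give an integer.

The shortest distance is 2. The length-2 paths are: Kira–Vera–David; Kira–Oskar–David.
That gives 2 distinct shortest paths.

2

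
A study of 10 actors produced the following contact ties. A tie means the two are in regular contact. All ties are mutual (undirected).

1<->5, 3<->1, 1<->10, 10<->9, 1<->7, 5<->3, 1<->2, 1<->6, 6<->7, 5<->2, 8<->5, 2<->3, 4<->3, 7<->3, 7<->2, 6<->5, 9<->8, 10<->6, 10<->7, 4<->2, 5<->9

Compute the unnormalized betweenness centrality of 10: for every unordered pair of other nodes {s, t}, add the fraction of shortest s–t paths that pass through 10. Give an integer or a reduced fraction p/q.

Pairs whose geodesics pass through 10 — 6–9: 1/2; 9–1: 1/2; 9–7: 1; 8–7: 1/5.
All other pairs contribute 0.
Summing the contributions gives betweenness(10) = 11/5.

11/5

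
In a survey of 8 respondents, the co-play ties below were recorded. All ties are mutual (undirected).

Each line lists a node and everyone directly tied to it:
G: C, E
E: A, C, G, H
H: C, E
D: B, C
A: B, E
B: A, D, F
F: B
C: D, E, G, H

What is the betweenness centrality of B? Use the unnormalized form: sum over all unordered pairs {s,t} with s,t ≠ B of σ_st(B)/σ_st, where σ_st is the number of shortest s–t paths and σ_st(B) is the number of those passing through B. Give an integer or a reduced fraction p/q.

7

Pairs whose geodesics pass through B — A–F: 1; A–D: 1; F–C: 1; F–D: 1; F–G: 2/2; F–H: 2/2; F–E: 1.
All other pairs contribute 0.
Summing the contributions gives betweenness(B) = 7.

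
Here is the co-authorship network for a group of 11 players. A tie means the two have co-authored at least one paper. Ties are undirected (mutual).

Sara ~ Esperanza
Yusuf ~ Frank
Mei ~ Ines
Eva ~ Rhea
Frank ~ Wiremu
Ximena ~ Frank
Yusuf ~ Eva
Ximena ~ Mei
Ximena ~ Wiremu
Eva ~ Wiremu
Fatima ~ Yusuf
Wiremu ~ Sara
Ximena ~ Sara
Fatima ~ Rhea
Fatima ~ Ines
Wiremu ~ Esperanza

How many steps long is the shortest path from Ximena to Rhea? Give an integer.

One shortest route is Ximena – Wiremu – Eva – Rhea, which uses 3 edges, and at distance 2 from Ximena we only reach {Esperanza, Eva, Ines, Yusuf}, which does not include Rhea. So d(Ximena,Rhea) = 3.

3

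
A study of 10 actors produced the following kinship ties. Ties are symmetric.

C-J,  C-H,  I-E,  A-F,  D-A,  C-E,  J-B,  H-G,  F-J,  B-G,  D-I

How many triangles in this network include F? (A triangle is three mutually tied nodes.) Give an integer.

0

F's neighbors are A and J, but none of them are tied to each other, so no triangle contains F.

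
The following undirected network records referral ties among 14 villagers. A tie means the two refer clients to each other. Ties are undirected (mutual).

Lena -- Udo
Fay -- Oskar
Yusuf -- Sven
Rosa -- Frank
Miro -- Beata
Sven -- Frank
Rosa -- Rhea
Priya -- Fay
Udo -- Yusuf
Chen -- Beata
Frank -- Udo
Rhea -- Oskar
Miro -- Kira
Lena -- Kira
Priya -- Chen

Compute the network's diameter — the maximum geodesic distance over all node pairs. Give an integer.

7

Eccentricity of each node (its greatest distance to any other): Beata:6, Chen:7, Fay:6, Frank:6, Kira:6, Lena:6, Miro:6, Oskar:6, Priya:7, Rhea:6, Rosa:6, Sven:7, Udo:6, Yusuf:7.
The maximum eccentricity is 7, realized for instance by the pair Yusuf–Priya via Yusuf – Udo – Frank – Rosa – Rhea – Oskar – Fay – Priya. So the diameter is 7.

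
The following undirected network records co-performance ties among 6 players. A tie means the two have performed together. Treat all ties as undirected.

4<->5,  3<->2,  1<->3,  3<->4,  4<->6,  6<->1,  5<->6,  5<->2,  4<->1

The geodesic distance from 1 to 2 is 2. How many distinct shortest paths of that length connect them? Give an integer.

1

The shortest distance is 2, and the only length-2 path is 1–3–2. So there is exactly 1 shortest path.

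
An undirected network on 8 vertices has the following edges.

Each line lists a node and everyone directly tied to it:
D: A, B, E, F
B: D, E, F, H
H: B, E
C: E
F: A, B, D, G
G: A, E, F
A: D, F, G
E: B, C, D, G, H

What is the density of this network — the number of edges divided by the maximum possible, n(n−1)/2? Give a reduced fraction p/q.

There are 13 edges and 8 nodes, so the maximum possible is C(8,2) = 28.
Density = 13/28.

13/28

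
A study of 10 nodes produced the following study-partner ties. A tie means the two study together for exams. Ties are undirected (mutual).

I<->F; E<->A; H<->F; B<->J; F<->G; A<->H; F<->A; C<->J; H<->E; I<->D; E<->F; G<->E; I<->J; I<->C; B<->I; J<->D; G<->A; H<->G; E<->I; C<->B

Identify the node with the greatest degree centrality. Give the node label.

I

Degrees — A:4, B:3, C:3, D:2, E:5, F:5, G:4, H:4, I:6, J:4.
The maximum is 6, attained only by I.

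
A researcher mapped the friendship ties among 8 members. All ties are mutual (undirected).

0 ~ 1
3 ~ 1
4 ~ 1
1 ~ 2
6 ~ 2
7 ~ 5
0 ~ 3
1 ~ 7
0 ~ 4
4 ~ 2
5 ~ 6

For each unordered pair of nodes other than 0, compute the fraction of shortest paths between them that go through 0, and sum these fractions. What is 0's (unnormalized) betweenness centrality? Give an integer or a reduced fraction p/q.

1/2

Pairs whose geodesics pass through 0 — 4–3: 1/2.
All other pairs contribute 0.
Summing the contributions gives betweenness(0) = 1/2.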